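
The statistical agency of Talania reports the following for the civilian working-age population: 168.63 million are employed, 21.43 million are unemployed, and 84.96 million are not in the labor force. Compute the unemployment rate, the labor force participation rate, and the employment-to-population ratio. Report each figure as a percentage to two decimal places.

Labor force = employed + unemployed = 168.63 + 21.43 = 190.06 million.
Working-age population = 190.06 + 84.96 = 275.02 million.
Unemployment rate = 21.43 / 190.06 = 11.28%.
Labor force participation rate = 190.06 / 275.02 = 69.11%.
Employment-population ratio = 168.63 / 275.02 = 61.32%.

Unemployment rate ≈ 11.28%; labor force participation rate ≈ 69.11%; employment-population ratio ≈ 61.32%.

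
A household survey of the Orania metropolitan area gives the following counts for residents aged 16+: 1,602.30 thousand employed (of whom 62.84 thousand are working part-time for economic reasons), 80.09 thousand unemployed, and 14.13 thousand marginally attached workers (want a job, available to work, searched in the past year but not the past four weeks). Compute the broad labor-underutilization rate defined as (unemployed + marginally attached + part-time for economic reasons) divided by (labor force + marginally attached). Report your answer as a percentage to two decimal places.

Labor force = 1,602.30 + 80.09 = 1,682.39 thousand.
Numerator = 80.09 + 14.13 + 62.84 = 157.06 thousand.
Denominator = 1,682.39 + 14.13 = 1,696.52 thousand.
Broad rate = 157.06 / 1,696.52 = 9.26%.

Broad underutilization rate ≈ 9.26%.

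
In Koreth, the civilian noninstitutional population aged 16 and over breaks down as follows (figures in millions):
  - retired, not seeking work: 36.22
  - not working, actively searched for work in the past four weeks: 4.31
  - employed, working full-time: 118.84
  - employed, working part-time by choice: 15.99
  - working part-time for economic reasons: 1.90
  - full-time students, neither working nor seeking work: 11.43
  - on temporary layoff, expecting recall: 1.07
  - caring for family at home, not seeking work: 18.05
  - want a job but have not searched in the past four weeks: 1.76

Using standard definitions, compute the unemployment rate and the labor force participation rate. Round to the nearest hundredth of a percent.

Employed = 118.84 + 15.99 + 1.90 = 136.73 million (anyone who worked, including part-time for economic reasons, counts as employed).
Unemployed = 4.31 + 1.07 = 5.38 million (jobless and actively searching, or on temporary layoff).
Labor force = 136.73 + 5.38 = 142.11 million.
Not in labor force = 36.22 + 11.43 + 18.05 + 1.76 = 67.46 million (those not working and not actively searching are outside the labor force — including those who want a job but have given up searching).
Civilian working-age population = 142.11 + 67.46 = 209.57 million.
Unemployment rate = 5.38 / 142.11 = 3.79%.
Labor force participation rate = 142.11 / 209.57 = 67.81%.

Unemployment rate ≈ 3.79%; labor force participation rate ≈ 67.81%.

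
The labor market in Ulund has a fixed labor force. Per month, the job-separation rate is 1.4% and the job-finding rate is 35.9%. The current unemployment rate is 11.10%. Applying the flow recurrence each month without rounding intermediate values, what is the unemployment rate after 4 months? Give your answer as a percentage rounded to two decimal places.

With a fixed labor force, u_{t+1} = u_t + s·(1−u_t) − f·u_t = u_t·(1−s−f) + s.
Here 1−s−f = 0.627 and s = 0.014.
u_1 = 0.111000 × 0.627 + 0.014 = 0.083597.
u_2 = 0.083597 × 0.627 + 0.014 = 0.066415.
u_3 = 0.066415 × 0.627 + 0.014 = 0.055642.
u_4 = 0.055642 × 0.627 + 0.014 = 0.048888.

Unemployment rate after four months ≈ 4.89%.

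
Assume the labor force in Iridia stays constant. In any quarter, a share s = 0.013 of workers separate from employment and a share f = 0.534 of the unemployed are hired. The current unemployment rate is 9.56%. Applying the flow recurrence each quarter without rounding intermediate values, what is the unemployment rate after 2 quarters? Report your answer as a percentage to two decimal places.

Unemployment rate after two quarters ≈ 3.85%.

With a fixed labor force, u_{t+1} = u_t + s·(1−u_t) − f·u_t = u_t·(1−s−f) + s.
Here 1−s−f = 0.453 and s = 0.013.
u_1 = 0.095600 × 0.453 + 0.013 = 0.056307.
u_2 = 0.056307 × 0.453 + 0.013 = 0.038507.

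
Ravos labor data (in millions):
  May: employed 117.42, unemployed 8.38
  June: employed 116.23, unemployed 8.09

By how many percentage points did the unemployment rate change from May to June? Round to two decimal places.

May: labor force = 117.42 + 8.38 = 125.80; u = 8.38/125.80 = 6.66%.
June: labor force = 116.23 + 8.09 = 124.32; u = 8.09/124.32 = 6.51%.
Change = 6.51% − 6.66% = −0.15 pp.

The unemployment rate changed by −0.15 percentage points.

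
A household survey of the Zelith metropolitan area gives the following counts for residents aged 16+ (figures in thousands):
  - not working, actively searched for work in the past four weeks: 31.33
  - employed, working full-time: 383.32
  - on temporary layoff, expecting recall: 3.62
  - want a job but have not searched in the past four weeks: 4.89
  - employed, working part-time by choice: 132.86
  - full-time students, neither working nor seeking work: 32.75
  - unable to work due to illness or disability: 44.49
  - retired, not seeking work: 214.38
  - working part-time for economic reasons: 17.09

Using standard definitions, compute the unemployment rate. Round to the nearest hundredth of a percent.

Employed = 383.32 + 132.86 + 17.09 = 533.27 thousand (anyone who worked, including part-time for economic reasons, counts as employed).
Unemployed = 31.33 + 3.62 = 34.95 thousand (jobless and actively searching, or on temporary layoff).
Labor force = 533.27 + 34.95 = 568.22 thousand.
Unemployment rate = 34.95 / 568.22 = 6.15%.

Unemployment rate ≈ 6.15%.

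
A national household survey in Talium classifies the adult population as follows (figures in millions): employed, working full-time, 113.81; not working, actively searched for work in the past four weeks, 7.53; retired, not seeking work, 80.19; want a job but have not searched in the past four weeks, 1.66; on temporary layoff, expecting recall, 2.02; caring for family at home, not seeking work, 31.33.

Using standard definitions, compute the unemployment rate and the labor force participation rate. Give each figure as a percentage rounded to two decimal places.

Employed = 113.81 million.
Unemployed = 7.53 + 2.02 = 9.55 million (jobless and actively searching, or on temporary layoff).
Labor force = 113.81 + 9.55 = 123.36 million.
Not in labor force = 80.19 + 1.66 + 31.33 = 113.18 million (those not working and not actively searching are outside the labor force — including those who want a job but have given up searching).
Civilian working-age population = 123.36 + 113.18 = 236.54 million.
Unemployment rate = 9.55 / 123.36 = 7.74%.
Labor force participation rate = 123.36 / 236.54 = 52.15%.

Unemployment rate ≈ 7.74%; labor force participation rate ≈ 52.15%.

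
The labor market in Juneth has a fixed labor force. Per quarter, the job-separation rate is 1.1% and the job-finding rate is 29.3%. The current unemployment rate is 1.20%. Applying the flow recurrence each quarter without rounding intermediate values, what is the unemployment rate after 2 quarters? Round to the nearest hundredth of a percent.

Unemployment rate after two quarters ≈ 2.45%.

With a fixed labor force, u_{t+1} = u_t + s·(1−u_t) − f·u_t = u_t·(1−s−f) + s.
Here 1−s−f = 0.696 and s = 0.011.
u_1 = 0.012000 × 0.696 + 0.011 = 0.019352.
u_2 = 0.019352 × 0.696 + 0.011 = 0.024469.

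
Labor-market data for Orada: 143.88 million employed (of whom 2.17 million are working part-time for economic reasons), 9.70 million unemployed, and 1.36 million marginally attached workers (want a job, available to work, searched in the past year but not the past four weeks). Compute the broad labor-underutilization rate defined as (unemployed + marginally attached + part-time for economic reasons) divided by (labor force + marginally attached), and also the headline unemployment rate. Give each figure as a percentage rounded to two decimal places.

Labor force = 143.88 + 9.70 = 153.58 million.
Numerator = 9.70 + 1.36 + 2.17 = 13.23 million.
Denominator = 153.58 + 1.36 = 154.94 million.
Broad rate = 13.23 / 154.94 = 8.54%.
Headline unemployment rate = 9.70 / 153.58 = 6.32%.

Broad underutilization rate ≈ 8.54%; headline unemployment rate ≈ 6.32%.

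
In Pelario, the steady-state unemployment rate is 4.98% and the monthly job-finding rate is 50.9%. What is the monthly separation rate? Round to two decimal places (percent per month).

From u* = s/(s+f): s = u·f/(1−u).
s = 0.0498 × 50.9 / (1 − 0.0498) = 2.5348 / 0.9502 ≈ 2.67% per month.

Separation rate ≈ 2.67% per month.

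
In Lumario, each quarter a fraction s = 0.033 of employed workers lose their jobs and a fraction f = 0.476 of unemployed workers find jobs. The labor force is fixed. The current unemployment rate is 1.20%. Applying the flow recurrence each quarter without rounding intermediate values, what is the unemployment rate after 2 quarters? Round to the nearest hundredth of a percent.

Unemployment rate after two quarters ≈ 5.21%.

With a fixed labor force, u_{t+1} = u_t + s·(1−u_t) − f·u_t = u_t·(1−s−f) + s.
Here 1−s−f = 0.491 and s = 0.033.
u_1 = 0.012000 × 0.491 + 0.033 = 0.038892.
u_2 = 0.038892 × 0.491 + 0.033 = 0.052096.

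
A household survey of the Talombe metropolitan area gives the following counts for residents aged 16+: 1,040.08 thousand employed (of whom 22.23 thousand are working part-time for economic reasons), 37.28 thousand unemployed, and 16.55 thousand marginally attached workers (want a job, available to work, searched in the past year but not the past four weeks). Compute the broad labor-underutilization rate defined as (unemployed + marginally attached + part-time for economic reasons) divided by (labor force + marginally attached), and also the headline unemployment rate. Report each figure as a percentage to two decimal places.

Labor force = 1,040.08 + 37.28 = 1,077.36 thousand.
Numerator = 37.28 + 16.55 + 22.23 = 76.06 thousand.
Denominator = 1,077.36 + 16.55 = 1,093.91 thousand.
Broad rate = 76.06 / 1,093.91 = 6.95%.
Headline unemployment rate = 37.28 / 1,077.36 = 3.46%.

Broad underutilization rate ≈ 6.95%; headline unemployment rate ≈ 3.46%.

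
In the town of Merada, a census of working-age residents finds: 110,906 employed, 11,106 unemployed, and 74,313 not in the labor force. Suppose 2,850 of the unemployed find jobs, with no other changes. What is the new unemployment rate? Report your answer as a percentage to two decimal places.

Initially, labor force = 110,906 + 11,106 = 122,012, so u = 11,106/122,012 = 9.10%.
After the change, unemployed falls and employed rises by 2,850; labor force unchanged → E = 113,756, U = 8,256, labor force = 122,012.
New unemployment rate = 8,256 / 122,012 = 6.77%.

New unemployment rate ≈ 6.77%.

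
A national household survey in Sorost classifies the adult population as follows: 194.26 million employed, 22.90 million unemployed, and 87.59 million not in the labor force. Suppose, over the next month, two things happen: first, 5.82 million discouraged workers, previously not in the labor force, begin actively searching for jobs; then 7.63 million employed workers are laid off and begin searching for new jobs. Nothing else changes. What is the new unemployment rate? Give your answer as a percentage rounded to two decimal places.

New unemployment rate ≈ 16.30%.

Initially, labor force = 194.26 + 22.90 = 217.16 million, so u = 22.90/217.16 = 10.55%.
After the first change, unemployed and labor force both rise by 5.82 → E = 194.26, U = 28.72, labor force = 222.98 million.
After the second change, employed falls and unemployed rises by 7.63; labor force unchanged → E = 186.63, U = 36.35, labor force = 222.98 million.
New unemployment rate = 36.35 / 222.98 = 16.30%.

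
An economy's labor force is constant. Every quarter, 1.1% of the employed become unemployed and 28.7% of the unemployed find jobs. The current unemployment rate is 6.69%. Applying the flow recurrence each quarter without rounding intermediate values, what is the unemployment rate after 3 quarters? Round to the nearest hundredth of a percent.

With a fixed labor force, u_{t+1} = u_t + s·(1−u_t) − f·u_t = u_t·(1−s−f) + s.
Here 1−s−f = 0.702 and s = 0.011.
u_1 = 0.066900 × 0.702 + 0.011 = 0.057964.
u_2 = 0.057964 × 0.702 + 0.011 = 0.051691.
u_3 = 0.051691 × 0.702 + 0.011 = 0.047287.

Unemployment rate after three quarters ≈ 4.73%.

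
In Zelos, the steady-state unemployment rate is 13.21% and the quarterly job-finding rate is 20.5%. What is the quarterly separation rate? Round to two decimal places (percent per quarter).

From u* = s/(s+f): s = u·f/(1−u).
s = 0.1321 × 20.5 / (1 − 0.1321) = 2.7081 / 0.8679 ≈ 3.12% per quarter.

Separation rate ≈ 3.12% per quarter.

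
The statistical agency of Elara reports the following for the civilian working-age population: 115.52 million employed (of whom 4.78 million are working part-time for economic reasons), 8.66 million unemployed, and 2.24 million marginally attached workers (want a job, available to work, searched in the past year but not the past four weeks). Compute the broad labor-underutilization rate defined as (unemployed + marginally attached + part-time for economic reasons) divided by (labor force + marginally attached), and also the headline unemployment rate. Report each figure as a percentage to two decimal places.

Broad underutilization rate ≈ 12.40%; headline unemployment rate ≈ 6.97%.

Labor force = 115.52 + 8.66 = 124.18 million.
Numerator = 8.66 + 2.24 + 4.78 = 15.68 million.
Denominator = 124.18 + 2.24 = 126.42 million.
Broad rate = 15.68 / 126.42 = 12.40%.
Headline unemployment rate = 8.66 / 124.18 = 6.97%.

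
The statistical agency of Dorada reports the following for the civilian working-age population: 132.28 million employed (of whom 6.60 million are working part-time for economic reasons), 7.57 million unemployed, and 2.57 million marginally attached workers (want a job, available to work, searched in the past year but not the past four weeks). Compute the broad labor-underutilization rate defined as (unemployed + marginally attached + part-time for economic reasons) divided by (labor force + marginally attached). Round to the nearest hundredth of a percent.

Labor force = 132.28 + 7.57 = 139.85 million.
Numerator = 7.57 + 2.57 + 6.60 = 16.74 million.
Denominator = 139.85 + 2.57 = 142.42 million.
Broad rate = 16.74 / 142.42 = 11.75%.

Broad underutilization rate ≈ 11.75%.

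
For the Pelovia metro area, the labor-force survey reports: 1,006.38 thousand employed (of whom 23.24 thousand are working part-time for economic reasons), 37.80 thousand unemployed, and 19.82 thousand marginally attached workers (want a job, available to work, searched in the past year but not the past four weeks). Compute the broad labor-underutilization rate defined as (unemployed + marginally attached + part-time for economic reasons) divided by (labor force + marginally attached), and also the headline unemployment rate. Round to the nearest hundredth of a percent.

Broad underutilization rate ≈ 7.60%; headline unemployment rate ≈ 3.62%.

Labor force = 1,006.38 + 37.80 = 1,044.18 thousand.
Numerator = 37.80 + 19.82 + 23.24 = 80.86 thousand.
Denominator = 1,044.18 + 19.82 = 1,064.00 thousand.
Broad rate = 80.86 / 1,064.00 = 7.60%.
Headline unemployment rate = 37.80 / 1,044.18 = 3.62%.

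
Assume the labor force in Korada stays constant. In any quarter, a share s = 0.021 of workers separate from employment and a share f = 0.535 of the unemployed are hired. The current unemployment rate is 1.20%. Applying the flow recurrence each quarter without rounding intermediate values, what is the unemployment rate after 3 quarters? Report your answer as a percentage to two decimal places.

With a fixed labor force, u_{t+1} = u_t + s·(1−u_t) − f·u_t = u_t·(1−s−f) + s.
Here 1−s−f = 0.444 and s = 0.021.
u_1 = 0.012000 × 0.444 + 0.021 = 0.026328.
u_2 = 0.026328 × 0.444 + 0.021 = 0.032690.
u_3 = 0.032690 × 0.444 + 0.021 = 0.035514.

Unemployment rate after three quarters ≈ 3.55%.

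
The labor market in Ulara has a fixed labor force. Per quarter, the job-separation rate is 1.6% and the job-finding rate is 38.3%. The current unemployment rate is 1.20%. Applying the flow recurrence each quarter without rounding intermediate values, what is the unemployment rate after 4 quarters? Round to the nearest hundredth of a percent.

Unemployment rate after four quarters ≈ 3.64%.

With a fixed labor force, u_{t+1} = u_t + s·(1−u_t) − f·u_t = u_t·(1−s−f) + s.
Here 1−s−f = 0.601 and s = 0.016.
u_1 = 0.012000 × 0.601 + 0.016 = 0.023212.
u_2 = 0.023212 × 0.601 + 0.016 = 0.029950.
u_3 = 0.029950 × 0.601 + 0.016 = 0.034000.
u_4 = 0.034000 × 0.601 + 0.016 = 0.036434.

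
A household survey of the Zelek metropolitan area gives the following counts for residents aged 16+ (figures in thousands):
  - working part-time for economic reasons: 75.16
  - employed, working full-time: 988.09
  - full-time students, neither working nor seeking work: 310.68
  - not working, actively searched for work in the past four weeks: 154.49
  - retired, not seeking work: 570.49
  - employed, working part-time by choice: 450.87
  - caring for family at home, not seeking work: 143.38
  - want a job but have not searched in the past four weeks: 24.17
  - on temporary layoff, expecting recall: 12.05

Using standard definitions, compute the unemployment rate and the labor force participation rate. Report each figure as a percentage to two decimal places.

Unemployment rate ≈ 9.91%; labor force participation rate ≈ 61.58%.

Employed = 75.16 + 988.09 + 450.87 = 1,514.12 thousand (anyone who worked, including part-time for economic reasons, counts as employed).
Unemployed = 154.49 + 12.05 = 166.54 thousand (jobless and actively searching, or on temporary layoff).
Labor force = 1,514.12 + 166.54 = 1,680.66 thousand.
Not in labor force = 310.68 + 570.49 + 143.38 + 24.17 = 1,048.72 thousand (those not working and not actively searching are outside the labor force — including those who want a job but have given up searching).
Civilian working-age population = 1,680.66 + 1,048.72 = 2,729.38 thousand.
Unemployment rate = 166.54 / 1,680.66 = 9.91%.
Labor force participation rate = 1,680.66 / 2,729.38 = 61.58%.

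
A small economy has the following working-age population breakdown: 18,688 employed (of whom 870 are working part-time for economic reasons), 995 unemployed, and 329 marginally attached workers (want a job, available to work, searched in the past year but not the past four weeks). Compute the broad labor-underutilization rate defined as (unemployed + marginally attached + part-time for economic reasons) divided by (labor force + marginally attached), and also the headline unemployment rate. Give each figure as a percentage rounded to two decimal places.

Broad underutilization rate ≈ 10.96%; headline unemployment rate ≈ 5.06%.

Labor force = 18,688 + 995 = 19,683.
Numerator = 995 + 329 + 870 = 2,194.
Denominator = 19,683 + 329 = 20,012.
Broad rate = 2,194 / 20,012 = 10.96%.
Headline unemployment rate = 995 / 19,683 = 5.06%.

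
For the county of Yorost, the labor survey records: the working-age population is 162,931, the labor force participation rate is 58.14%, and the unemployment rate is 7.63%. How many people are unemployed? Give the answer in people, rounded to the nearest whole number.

Labor force = 0.5814 × 162,931 = 94,728.
Unemployed = 0.0763 × 94,728 ≈ 7,228.

About 7,228 are unemployed.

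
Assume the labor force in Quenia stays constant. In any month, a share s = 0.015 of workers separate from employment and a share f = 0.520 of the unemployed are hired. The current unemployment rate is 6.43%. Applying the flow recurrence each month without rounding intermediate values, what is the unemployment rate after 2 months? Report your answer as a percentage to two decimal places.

With a fixed labor force, u_{t+1} = u_t + s·(1−u_t) − f·u_t = u_t·(1−s−f) + s.
Here 1−s−f = 0.465 and s = 0.015.
u_1 = 0.064300 × 0.465 + 0.015 = 0.044899.
u_2 = 0.044899 × 0.465 + 0.015 = 0.035878.

Unemployment rate after two months ≈ 3.59%.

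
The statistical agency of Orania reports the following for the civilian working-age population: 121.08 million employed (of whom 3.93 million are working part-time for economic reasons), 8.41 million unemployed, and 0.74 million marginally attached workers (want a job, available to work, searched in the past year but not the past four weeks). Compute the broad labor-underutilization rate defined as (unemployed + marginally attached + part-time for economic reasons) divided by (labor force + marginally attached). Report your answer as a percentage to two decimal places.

Broad underutilization rate ≈ 10.04%.

Labor force = 121.08 + 8.41 = 129.49 million.
Numerator = 8.41 + 0.74 + 3.93 = 13.08 million.
Denominator = 129.49 + 0.74 = 130.23 million.
Broad rate = 13.08 / 130.23 = 10.04%.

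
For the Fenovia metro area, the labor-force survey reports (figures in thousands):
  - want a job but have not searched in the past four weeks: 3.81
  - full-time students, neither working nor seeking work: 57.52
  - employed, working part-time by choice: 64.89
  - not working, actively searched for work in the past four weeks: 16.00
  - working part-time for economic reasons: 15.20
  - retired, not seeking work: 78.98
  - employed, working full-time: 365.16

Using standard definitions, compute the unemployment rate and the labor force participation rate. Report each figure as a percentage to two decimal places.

Unemployment rate ≈ 3.47%; labor force participation rate ≈ 76.68%.

Employed = 64.89 + 15.20 + 365.16 = 445.25 thousand (anyone who worked, including part-time for economic reasons, counts as employed).
Unemployed = 16.00 thousand.
Labor force = 445.25 + 16.00 = 461.25 thousand.
Not in labor force = 3.81 + 57.52 + 78.98 = 140.31 thousand (those not working and not actively searching are outside the labor force — including those who want a job but have given up searching).
Civilian working-age population = 461.25 + 140.31 = 601.56 thousand.
Unemployment rate = 16.00 / 461.25 = 3.47%.
Labor force participation rate = 461.25 / 601.56 = 76.68%.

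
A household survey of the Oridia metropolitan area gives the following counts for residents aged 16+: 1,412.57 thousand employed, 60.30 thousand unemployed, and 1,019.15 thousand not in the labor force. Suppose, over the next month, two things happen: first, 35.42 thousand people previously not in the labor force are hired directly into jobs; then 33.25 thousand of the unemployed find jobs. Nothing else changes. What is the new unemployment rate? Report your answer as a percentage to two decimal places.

Initially, labor force = 1,412.57 + 60.30 = 1,472.87 thousand, so u = 60.30/1,472.87 = 4.09%.
After the first change, employed and labor force both rise by 35.42; unemployed unchanged → E = 1,447.99, U = 60.30, labor force = 1,508.29 thousand.
After the second change, unemployed falls and employed rises by 33.25; labor force unchanged → E = 1,481.24, U = 27.05, labor force = 1,508.29 thousand.
New unemployment rate = 27.05 / 1,508.29 = 1.79%.

New unemployment rate ≈ 1.79%.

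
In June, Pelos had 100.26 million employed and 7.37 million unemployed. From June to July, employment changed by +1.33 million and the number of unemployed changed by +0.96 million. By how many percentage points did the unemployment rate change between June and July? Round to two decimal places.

June: labor force = 100.26 + 7.37 = 107.63; u = 7.37/107.63 = 6.85%.
July: labor force = 101.59 + 8.33 = 109.92; u = 8.33/109.92 = 7.58%.
Change = 7.58% − 6.85% = +0.73 pp.

The unemployment rate changed by +0.73 percentage points.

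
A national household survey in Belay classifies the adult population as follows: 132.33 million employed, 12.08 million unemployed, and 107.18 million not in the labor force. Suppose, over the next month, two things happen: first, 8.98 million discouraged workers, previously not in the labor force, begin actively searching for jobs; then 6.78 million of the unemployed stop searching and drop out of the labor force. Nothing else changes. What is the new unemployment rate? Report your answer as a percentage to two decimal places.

Initially, labor force = 132.33 + 12.08 = 144.41 million, so u = 12.08/144.41 = 8.37%.
After the first change, unemployed and labor force both rise by 8.98 → E = 132.33, U = 21.06, labor force = 153.39 million.
After the second change, unemployed and labor force both fall by 6.78 → E = 132.33, U = 14.28, labor force = 146.61 million.
New unemployment rate = 14.28 / 146.61 = 9.74%.

New unemployment rate ≈ 9.74%.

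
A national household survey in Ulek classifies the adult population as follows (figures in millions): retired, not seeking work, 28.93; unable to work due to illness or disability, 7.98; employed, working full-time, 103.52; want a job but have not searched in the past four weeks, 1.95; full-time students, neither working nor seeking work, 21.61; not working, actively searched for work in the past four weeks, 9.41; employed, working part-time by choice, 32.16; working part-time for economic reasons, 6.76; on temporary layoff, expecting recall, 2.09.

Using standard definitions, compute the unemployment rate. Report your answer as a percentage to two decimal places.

Employed = 103.52 + 32.16 + 6.76 = 142.44 million (anyone who worked, including part-time for economic reasons, counts as employed).
Unemployed = 9.41 + 2.09 = 11.50 million (jobless and actively searching, or on temporary layoff).
Labor force = 142.44 + 11.50 = 153.94 million.
Unemployment rate = 11.50 / 153.94 = 7.47%.

Unemployment rate ≈ 7.47%.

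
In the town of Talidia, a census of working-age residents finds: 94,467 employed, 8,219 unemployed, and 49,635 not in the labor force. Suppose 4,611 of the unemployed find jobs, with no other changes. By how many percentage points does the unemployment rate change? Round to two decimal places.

Initially, labor force = 94,467 + 8,219 = 102,686, so u = 8,219/102,686 = 8.00%.
After the change, unemployed falls and employed rises by 4,611; labor force unchanged → E = 99,078, U = 3,608, labor force = 102,686.
New unemployment rate = 3,608 / 102,686 = 3.51%.
Change = 3.51% − 8.00% = −4.49 percentage points.

The unemployment rate changes by −4.49 percentage points.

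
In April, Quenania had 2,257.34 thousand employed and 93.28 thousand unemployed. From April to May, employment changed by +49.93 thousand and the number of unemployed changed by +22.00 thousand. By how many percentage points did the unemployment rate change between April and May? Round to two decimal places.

April: labor force = 2,257.34 + 93.28 = 2,350.62; u = 93.28/2,350.62 = 3.97%.
May: labor force = 2,307.27 + 115.28 = 2,422.55; u = 115.28/2,422.55 = 4.76%.
Change = 4.76% − 3.97% = +0.79 pp.

The unemployment rate changed by +0.79 percentage points.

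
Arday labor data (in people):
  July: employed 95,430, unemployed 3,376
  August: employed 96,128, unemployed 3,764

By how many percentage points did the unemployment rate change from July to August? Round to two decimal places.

July: labor force = 95,430 + 3,376 = 98,806; u = 3,376/98,806 = 3.42%.
August: labor force = 96,128 + 3,764 = 99,892; u = 3,764/99,892 = 3.77%.
Change = 3.77% − 3.42% = +0.35 pp.

The unemployment rate changed by +0.35 percentage points.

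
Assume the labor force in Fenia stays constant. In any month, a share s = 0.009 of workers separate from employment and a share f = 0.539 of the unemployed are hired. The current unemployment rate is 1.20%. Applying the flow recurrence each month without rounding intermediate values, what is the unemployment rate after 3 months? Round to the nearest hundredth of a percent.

With a fixed labor force, u_{t+1} = u_t + s·(1−u_t) − f·u_t = u_t·(1−s−f) + s.
Here 1−s−f = 0.452 and s = 0.009.
u_1 = 0.012000 × 0.452 + 0.009 = 0.014424.
u_2 = 0.014424 × 0.452 + 0.009 = 0.015520.
u_3 = 0.015520 × 0.452 + 0.009 = 0.016015.

Unemployment rate after three months ≈ 1.60%.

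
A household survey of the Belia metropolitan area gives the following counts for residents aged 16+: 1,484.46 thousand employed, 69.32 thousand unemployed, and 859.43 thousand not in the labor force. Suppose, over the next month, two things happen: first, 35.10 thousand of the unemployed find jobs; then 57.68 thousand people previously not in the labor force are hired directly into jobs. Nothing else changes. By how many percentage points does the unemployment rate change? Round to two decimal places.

Initially, labor force = 1,484.46 + 69.32 = 1,553.78 thousand, so u = 69.32/1,553.78 = 4.46%.
After the first change, unemployed falls and employed rises by 35.10; labor force unchanged → E = 1,519.56, U = 34.22, labor force = 1,553.78 thousand.
After the second change, employed and labor force both rise by 57.68; unemployed unchanged → E = 1,577.24, U = 34.22, labor force = 1,611.46 thousand.
New unemployment rate = 34.22 / 1,611.46 = 2.12%.
Change = 2.12% − 4.46% = −2.34 percentage points.

The unemployment rate changes by −2.34 percentage points.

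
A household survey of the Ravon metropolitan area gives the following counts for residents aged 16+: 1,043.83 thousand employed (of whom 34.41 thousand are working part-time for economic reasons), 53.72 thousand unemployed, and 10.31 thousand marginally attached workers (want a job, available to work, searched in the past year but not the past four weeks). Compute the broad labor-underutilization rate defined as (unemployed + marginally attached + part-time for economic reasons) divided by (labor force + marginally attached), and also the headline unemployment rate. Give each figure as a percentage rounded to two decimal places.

Labor force = 1,043.83 + 53.72 = 1,097.55 thousand.
Numerator = 53.72 + 10.31 + 34.41 = 98.44 thousand.
Denominator = 1,097.55 + 10.31 = 1,107.86 thousand.
Broad rate = 98.44 / 1,107.86 = 8.89%.
Headline unemployment rate = 53.72 / 1,097.55 = 4.89%.

Broad underutilization rate ≈ 8.89%; headline unemployment rate ≈ 4.89%.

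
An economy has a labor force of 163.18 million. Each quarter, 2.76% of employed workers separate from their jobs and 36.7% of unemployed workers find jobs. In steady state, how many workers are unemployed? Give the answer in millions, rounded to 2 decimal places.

About 11.41 million are unemployed in steady state.

Steady-state unemployment rate u* = s/(s+f) = 2.76/(2.76+36.7) = 0.069944.
Unemployed = u* × labor force = 0.069944 × 163.18 ≈ 11.41 million.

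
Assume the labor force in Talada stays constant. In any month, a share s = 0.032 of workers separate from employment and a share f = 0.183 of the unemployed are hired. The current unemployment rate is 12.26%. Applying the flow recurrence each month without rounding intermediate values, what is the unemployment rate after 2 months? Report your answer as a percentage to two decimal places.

Unemployment rate after two months ≈ 13.27%.

With a fixed labor force, u_{t+1} = u_t + s·(1−u_t) − f·u_t = u_t·(1−s−f) + s.
Here 1−s−f = 0.785 and s = 0.032.
u_1 = 0.122600 × 0.785 + 0.032 = 0.128241.
u_2 = 0.128241 × 0.785 + 0.032 = 0.132669.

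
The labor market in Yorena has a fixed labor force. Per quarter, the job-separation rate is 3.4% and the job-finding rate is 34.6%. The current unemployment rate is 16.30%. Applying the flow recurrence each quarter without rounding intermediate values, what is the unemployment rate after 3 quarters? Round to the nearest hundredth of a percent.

Unemployment rate after three quarters ≈ 10.70%.

With a fixed labor force, u_{t+1} = u_t + s·(1−u_t) − f·u_t = u_t·(1−s−f) + s.
Here 1−s−f = 0.620 and s = 0.034.
u_1 = 0.163000 × 0.620 + 0.034 = 0.135060.
u_2 = 0.135060 × 0.620 + 0.034 = 0.117737.
u_3 = 0.117737 × 0.620 + 0.034 = 0.106997.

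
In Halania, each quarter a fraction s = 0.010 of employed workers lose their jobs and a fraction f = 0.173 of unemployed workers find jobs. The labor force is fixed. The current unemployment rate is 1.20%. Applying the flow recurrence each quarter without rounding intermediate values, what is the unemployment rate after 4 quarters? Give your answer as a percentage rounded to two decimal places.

With a fixed labor force, u_{t+1} = u_t + s·(1−u_t) − f·u_t = u_t·(1−s−f) + s.
Here 1−s−f = 0.817 and s = 0.010.
u_1 = 0.012000 × 0.817 + 0.010 = 0.019804.
u_2 = 0.019804 × 0.817 + 0.010 = 0.026180.
u_3 = 0.026180 × 0.817 + 0.010 = 0.031389.
u_4 = 0.031389 × 0.817 + 0.010 = 0.035645.

Unemployment rate after four quarters ≈ 3.56%.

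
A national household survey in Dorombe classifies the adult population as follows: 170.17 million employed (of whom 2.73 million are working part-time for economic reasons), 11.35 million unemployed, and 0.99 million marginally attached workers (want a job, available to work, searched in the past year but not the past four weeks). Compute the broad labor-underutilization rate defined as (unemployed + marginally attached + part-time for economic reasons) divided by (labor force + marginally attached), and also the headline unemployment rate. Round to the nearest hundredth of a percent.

Labor force = 170.17 + 11.35 = 181.52 million.
Numerator = 11.35 + 0.99 + 2.73 = 15.07 million.
Denominator = 181.52 + 0.99 = 182.51 million.
Broad rate = 15.07 / 182.51 = 8.26%.
Headline unemployment rate = 11.35 / 181.52 = 6.25%.

Broad underutilization rate ≈ 8.26%; headline unemployment rate ≈ 6.25%.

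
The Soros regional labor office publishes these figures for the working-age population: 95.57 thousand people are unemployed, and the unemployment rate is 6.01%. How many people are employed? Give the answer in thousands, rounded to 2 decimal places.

About 1,494.61 thousand are employed.

Labor force = U / u = 95.57 / 0.0601 ≈ 1,590.18 thousand.
Employed = labor force − unemployed = 1,590.18 − 95.57 = 1,494.61 thousand.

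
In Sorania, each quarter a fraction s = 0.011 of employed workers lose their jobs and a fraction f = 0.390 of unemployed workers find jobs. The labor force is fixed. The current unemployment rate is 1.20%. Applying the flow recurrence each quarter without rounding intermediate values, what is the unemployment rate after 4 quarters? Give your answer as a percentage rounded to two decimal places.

Unemployment rate after four quarters ≈ 2.54%.

With a fixed labor force, u_{t+1} = u_t + s·(1−u_t) − f·u_t = u_t·(1−s−f) + s.
Here 1−s−f = 0.599 and s = 0.011.
u_1 = 0.012000 × 0.599 + 0.011 = 0.018188.
u_2 = 0.018188 × 0.599 + 0.011 = 0.021895.
u_3 = 0.021895 × 0.599 + 0.011 = 0.024115.
u_4 = 0.024115 × 0.599 + 0.011 = 0.025445.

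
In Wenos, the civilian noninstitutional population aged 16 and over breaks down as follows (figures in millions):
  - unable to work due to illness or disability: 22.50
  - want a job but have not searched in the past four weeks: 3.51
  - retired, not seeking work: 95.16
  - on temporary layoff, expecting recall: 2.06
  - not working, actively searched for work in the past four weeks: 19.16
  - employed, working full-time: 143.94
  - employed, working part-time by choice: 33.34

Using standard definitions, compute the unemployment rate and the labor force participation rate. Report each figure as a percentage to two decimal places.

Employed = 143.94 + 33.34 = 177.28 million.
Unemployed = 2.06 + 19.16 = 21.22 million (jobless and actively searching, or on temporary layoff).
Labor force = 177.28 + 21.22 = 198.50 million.
Not in labor force = 22.50 + 3.51 + 95.16 = 121.17 million (those not working and not actively searching are outside the labor force — including those who want a job but have given up searching).
Civilian working-age population = 198.50 + 121.17 = 319.67 million.
Unemployment rate = 21.22 / 198.50 = 10.69%.
Labor force participation rate = 198.50 / 319.67 = 62.10%.

Unemployment rate ≈ 10.69%; labor force participation rate ≈ 62.10%.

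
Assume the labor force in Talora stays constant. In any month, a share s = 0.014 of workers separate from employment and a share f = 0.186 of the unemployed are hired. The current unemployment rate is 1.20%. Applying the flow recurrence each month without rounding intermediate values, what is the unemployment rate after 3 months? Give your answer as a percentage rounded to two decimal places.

With a fixed labor force, u_{t+1} = u_t + s·(1−u_t) − f·u_t = u_t·(1−s−f) + s.
Here 1−s−f = 0.800 and s = 0.014.
u_1 = 0.012000 × 0.800 + 0.014 = 0.023600.
u_2 = 0.023600 × 0.800 + 0.014 = 0.032880.
u_3 = 0.032880 × 0.800 + 0.014 = 0.040304.

Unemployment rate after three months ≈ 4.03%.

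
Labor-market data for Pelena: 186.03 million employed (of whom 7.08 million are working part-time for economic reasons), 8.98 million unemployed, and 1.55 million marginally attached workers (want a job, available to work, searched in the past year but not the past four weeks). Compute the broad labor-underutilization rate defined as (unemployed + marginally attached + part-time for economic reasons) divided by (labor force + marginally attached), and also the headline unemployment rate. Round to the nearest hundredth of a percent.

Labor force = 186.03 + 8.98 = 195.01 million.
Numerator = 8.98 + 1.55 + 7.08 = 17.61 million.
Denominator = 195.01 + 1.55 = 196.56 million.
Broad rate = 17.61 / 196.56 = 8.96%.
Headline unemployment rate = 8.98 / 195.01 = 4.60%.

Broad underutilization rate ≈ 8.96%; headline unemployment rate ≈ 4.60%.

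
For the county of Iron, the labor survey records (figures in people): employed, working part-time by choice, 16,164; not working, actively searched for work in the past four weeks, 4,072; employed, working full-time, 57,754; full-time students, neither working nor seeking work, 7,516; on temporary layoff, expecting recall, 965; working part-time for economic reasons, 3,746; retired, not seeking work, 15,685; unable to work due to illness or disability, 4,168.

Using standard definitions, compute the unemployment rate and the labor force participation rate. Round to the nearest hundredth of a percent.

Unemployment rate ≈ 6.09%; labor force participation rate ≈ 75.13%.

Employed = 16,164 + 57,754 + 3,746 = 77,664 (anyone who worked, including part-time for economic reasons, counts as employed).
Unemployed = 4,072 + 965 = 5,037 (jobless and actively searching, or on temporary layoff).
Labor force = 77,664 + 5,037 = 82,701.
Not in labor force = 7,516 + 15,685 + 4,168 = 27,369 (those not working and not actively searching are outside the labor force).
Civilian working-age population = 82,701 + 27,369 = 110,070.
Unemployment rate = 5,037 / 82,701 = 6.09%.
Labor force participation rate = 82,701 / 110,070 = 75.13%.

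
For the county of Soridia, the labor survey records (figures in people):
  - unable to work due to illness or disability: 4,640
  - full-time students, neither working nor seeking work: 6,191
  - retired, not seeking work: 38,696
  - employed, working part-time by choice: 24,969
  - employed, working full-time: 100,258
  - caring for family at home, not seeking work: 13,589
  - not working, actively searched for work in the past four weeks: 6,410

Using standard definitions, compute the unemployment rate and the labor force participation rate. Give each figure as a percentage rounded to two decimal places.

Unemployment rate ≈ 4.87%; labor force participation rate ≈ 67.59%.

Employed = 24,969 + 100,258 = 125,227.
Unemployed = 6,410.
Labor force = 125,227 + 6,410 = 131,637.
Not in labor force = 4,640 + 6,191 + 38,696 + 13,589 = 63,116 (those not working and not actively searching are outside the labor force).
Civilian working-age population = 131,637 + 63,116 = 194,753.
Unemployment rate = 6,410 / 131,637 = 4.87%.
Labor force participation rate = 131,637 / 194,753 = 67.59%.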